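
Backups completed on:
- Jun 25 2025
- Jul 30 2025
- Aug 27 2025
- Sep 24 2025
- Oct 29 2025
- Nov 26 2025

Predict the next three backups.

Every date is a Wednesday; gaps 35, 28, 28, 35, 28 days.
Each is the last Wednesday of its month (at least one falls on the 29th or later, ruling out '4th Wednesday').
Last Wednesday of December 2025: Dec 31 2025.
January 2026 ends with Wednesday Jan 28 2026.
February 2026 ends with Wednesday Feb 25 2026.

Dec 31 2025, Jan 28 2026, Feb 25 2026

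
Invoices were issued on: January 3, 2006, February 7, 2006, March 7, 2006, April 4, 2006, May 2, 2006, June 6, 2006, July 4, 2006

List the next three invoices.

All dates are Tuesdays, 35, 28, 28, 28, 35, 28 days apart.
Specifically, the 1st Tuesday of each month.
1st Tuesday of August 2006: August 1, 2006.
September 2006 — 1st Tuesday is September 5, 2006.
1st Tuesday of October 2006: October 3, 2006.

August 1, 2006; September 5, 2006; October 3, 2006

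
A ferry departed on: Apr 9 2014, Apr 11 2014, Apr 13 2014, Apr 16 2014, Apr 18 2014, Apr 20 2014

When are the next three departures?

The gap pattern 2, 2, 3, 2, 2 repeats every 3 events.
These are the Wednesdays, Fridays and Sundays of each week.
Next Wednesday: Apr 23 2014.
Next Friday: Apr 25 2014.
The following Sunday is Apr 27 2014.

Apr 23 2014, Apr 25 2014, Apr 27 2014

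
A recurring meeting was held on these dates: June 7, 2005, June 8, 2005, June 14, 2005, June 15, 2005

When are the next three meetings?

June 21, 2005; June 22, 2005; June 28, 2005

The gap pattern 1, 6, 1 repeats every 2 events.
These are the Tuesdays and Wednesdays of each week.
The following Tuesday is June 21, 2005.
Next Wednesday: June 22, 2005.
Next Tuesday: June 28, 2005.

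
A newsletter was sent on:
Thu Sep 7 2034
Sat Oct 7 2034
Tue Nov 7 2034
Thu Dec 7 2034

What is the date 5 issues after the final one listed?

Mon May 7 2035

Gaps: 30, 31, 30 days — not constant. Every event is on the 7th of the month.
Pattern: the 7th of each month.
Next: January 2035 → Sun Jan 7 2035.
February 2035: Wed Feb 7 2035.
March 2035: Wed Mar 7 2035.
Next: April 2035 → Sat Apr 7 2035.
May 2035: Mon May 7 2035.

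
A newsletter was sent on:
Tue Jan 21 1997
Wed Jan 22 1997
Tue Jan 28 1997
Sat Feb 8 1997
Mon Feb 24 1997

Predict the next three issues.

Mon Mar 17 1997, Sat Apr 12 1997, Tue May 13 1997

Gaps: 1, 6, 11, 16 days — each gap is 5 larger than the previous one.
Next gap: 21 days. Mon Feb 24 1997 + 21 days = Mon Mar 17 1997.
Next gap: 26 days. Mon Mar 17 1997 + 26 days = Sat Apr 12 1997.
Next gap: 31 days. Sat Apr 12 1997 + 31 days = Tue May 13 1997.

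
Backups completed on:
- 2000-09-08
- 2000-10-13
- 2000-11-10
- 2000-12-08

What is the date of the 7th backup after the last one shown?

These are Fridays at 28- or 35-day spacing (35, 28, 28).
The pattern: 2nd Friday of the month.
January 2001 — 2nd Friday is 2001-01-12.
2nd Friday of February 2001: 2001-02-09.
2nd Friday of March 2001: 2001-03-09.
2nd Friday of April 2001: 2001-04-13.
May 2001 — 2nd Friday is 2001-05-11.
June 2001 — 2nd Friday is 2001-06-08.
2nd Friday of July 2001: 2001-07-13.

2001-07-13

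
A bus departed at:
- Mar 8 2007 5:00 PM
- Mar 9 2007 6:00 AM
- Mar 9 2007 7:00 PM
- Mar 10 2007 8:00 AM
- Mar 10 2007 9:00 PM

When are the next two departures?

Spacing: 13, 13, 13, 13 h — constant 13 h.
Mar 10 2007 9:00 PM + 13 h = Mar 11 2007 10:00 AM.
Mar 11 2007 10:00 AM + 13 h = Mar 11 2007 11:00 PM.

Mar 11 2007 10:00 AM, Mar 11 2007 11:00 PM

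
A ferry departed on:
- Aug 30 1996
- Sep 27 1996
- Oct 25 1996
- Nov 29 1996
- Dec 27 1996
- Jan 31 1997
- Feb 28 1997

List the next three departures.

Mar 28 1997, Apr 25 1997, May 30 1997

All Fridays; the gaps (28, 28, 35, 28, 35, 28) vary with month length.
This is the last Friday of each month.
March 1997 ends with Friday Mar 28 1997.
April 1997 ends with Friday Apr 25 1997.
May 1997 ends with Friday May 30 1997.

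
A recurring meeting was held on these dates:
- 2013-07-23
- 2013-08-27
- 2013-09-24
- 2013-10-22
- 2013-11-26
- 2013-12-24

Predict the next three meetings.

2014-01-28, 2014-02-25, 2014-03-25

These are Tuesdays at 28- or 35-day spacing (35, 28, 28, 35, 28).
The pattern: 4th Tuesday of the month.
4th Tuesday of January 2014: 2014-01-28.
February 2014 — 4th Tuesday is 2014-02-25.
March 2014 — 4th Tuesday is 2014-03-25.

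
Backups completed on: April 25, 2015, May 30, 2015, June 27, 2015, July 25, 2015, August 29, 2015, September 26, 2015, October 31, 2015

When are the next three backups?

These are Saturdays with 35, 28, 28, 35, 28, 35-day gaps.
Each is the final Saturday of its month — May 30, 2015 is past the 28th, so '4th Saturday' doesn't fit.
Last Saturday of November 2015: November 28, 2015.
Last Saturday of December 2015: December 26, 2015.
January 2016 ends with Saturday January 30, 2016.

November 28, 2015; December 26, 2015; January 30, 2016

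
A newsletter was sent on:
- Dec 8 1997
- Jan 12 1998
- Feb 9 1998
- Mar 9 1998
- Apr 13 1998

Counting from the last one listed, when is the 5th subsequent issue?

All dates are Mondays, 35, 28, 28, 35 days apart.
Specifically, the 2nd Monday of each month.
2nd Monday of May 1998: May 11 1998.
2nd Monday of June 1998: Jun 8 1998.
2nd Monday of July 1998: Jul 13 1998.
2nd Monday of August 1998: Aug 10 1998.
2nd Monday of September 1998: Sep 14 1998.

Sep 14 1998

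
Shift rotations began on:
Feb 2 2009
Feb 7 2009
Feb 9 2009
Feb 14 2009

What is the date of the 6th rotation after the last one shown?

Mar 7 2009

The gap pattern 5, 2, 5 repeats every 2 events.
These are the Mondays and Saturdays of each week.
The following Monday is Feb 16 2009.
Next Saturday: Feb 21 2009.
Next Monday: Feb 23 2009.
Next Saturday: Feb 28 2009.
Next Monday: Mar 2 2009.
The following Saturday is Mar 7 2009.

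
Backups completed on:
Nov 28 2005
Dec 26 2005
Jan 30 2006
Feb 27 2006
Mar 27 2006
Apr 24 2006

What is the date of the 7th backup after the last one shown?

Nov 27 2006

All Mondays; the gaps (28, 35, 28, 28, 28) vary with month length.
This is the last Monday of each month.
May 2006 ends with Monday May 29 2006.
June 2006 ends with Monday Jun 26 2006.
Last Monday of July 2006: Jul 31 2006.
Last Monday of August 2006: Aug 28 2006.
September 2006 ends with Monday Sep 25 2006.
Last Monday of October 2006: Oct 30 2006.
November 2006 ends with Monday Nov 27 2006.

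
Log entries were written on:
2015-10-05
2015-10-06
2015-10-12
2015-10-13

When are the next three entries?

2015-10-19, 2015-10-20, 2015-10-26

Gaps: 1, 6, 1 days — not constant, but cyclic with period 2.
The events fall on every Monday and Tuesday.
The following Monday is 2015-10-19.
Next Tuesday: 2015-10-20.
The following Monday is 2015-10-26.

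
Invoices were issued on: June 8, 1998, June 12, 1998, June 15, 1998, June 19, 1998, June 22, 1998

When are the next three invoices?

Gaps: 4, 3, 4, 3 days — not constant, but cyclic with period 2.
The events fall on every Monday and Friday.
The following Friday is June 26, 1998.
Next Monday: June 29, 1998.
The following Friday is July 3, 1998.

June 26, 1998; June 29, 1998; July 3, 1998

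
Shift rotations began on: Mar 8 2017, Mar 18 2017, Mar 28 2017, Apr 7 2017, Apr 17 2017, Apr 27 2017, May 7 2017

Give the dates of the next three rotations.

May 17 2017, May 27 2017, Jun 6 2017

The spacing is 10, 10, 10, 10, 10, 10 days — always 10 days.
May 7 2017 + 10 days = May 17 2017.
May 17 2017 + 10 days = May 27 2017.
May 27 2017 + 10 days = Jun 6 2017.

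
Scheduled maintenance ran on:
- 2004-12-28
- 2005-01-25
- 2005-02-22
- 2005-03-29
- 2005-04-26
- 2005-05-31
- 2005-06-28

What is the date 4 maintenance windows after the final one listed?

These are Tuesdays with 28, 28, 35, 28, 35, 28-day gaps.
Each is the final Tuesday of its month — 2005-03-29 is past the 28th, so '4th Tuesday' doesn't fit.
Last Tuesday of July 2005: 2005-07-26.
Last Tuesday of August 2005: 2005-08-30.
September 2005 ends with Tuesday 2005-09-27.
Last Tuesday of October 2005: 2005-10-25.

2005-10-25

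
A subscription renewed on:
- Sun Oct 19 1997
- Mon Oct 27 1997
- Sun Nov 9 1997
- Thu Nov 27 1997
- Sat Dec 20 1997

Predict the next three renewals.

Gaps: 8, 13, 18, 23 days — each gap is 5 larger than the previous one.
Next gap: 28 days. Sat Dec 20 1997 + 28 days = Sat Jan 17 1998.
Next gap: 33 days. Sat Jan 17 1998 + 33 days = Thu Feb 19 1998.
Next gap: 38 days. Thu Feb 19 1998 + 38 days = Sun Mar 29 1998.

Sat Jan 17 1998, Thu Feb 19 1998, Sun Mar 29 1998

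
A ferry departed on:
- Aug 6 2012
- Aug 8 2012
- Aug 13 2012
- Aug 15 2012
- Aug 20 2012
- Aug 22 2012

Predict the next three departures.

Aug 27 2012, Aug 29 2012, Sep 3 2012

The gap pattern 2, 5, 2, 5, 2 repeats every 2 events.
These are the Mondays and Wednesdays of each week.
The following Monday is Aug 27 2012.
Next Wednesday: Aug 29 2012.
The following Monday is Sep 3 2012.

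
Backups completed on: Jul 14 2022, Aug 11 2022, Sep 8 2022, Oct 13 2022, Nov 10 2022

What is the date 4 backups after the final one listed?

These are Thursdays at 28- or 35-day spacing (28, 28, 35, 28).
The pattern: 2nd Thursday of the month.
December 2022 — 2nd Thursday is Dec 8 2022.
2nd Thursday of January 2023: Jan 12 2023.
February 2023 — 2nd Thursday is Feb 9 2023.
2nd Thursday of March 2023: Mar 9 2023.

Mar 9 2023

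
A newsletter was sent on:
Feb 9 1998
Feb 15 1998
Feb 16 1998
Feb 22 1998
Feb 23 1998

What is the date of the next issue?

The gap pattern 6, 1, 6, 1 repeats every 2 events.
These are the Mondays and Sundays of each week.
The following Sunday is Mar 1 1998.

Mar 1 1998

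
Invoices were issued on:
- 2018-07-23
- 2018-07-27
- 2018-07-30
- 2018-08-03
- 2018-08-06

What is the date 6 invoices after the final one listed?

The gap pattern 4, 3, 4, 3 repeats every 2 events.
These are the Mondays and Fridays of each week.
Next Friday: 2018-08-10.
The following Monday is 2018-08-13.
The following Friday is 2018-08-17.
The following Monday is 2018-08-20.
Next Friday: 2018-08-24.
Next Monday: 2018-08-27.

2018-08-27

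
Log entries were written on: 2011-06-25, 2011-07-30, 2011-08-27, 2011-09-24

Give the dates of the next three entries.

2011-10-29, 2011-11-26, 2011-12-31

These are Saturdays with 35, 28, 28-day gaps.
Each is the final Saturday of its month — 2011-07-30 is past the 28th, so '4th Saturday' doesn't fit.
Last Saturday of October 2011: 2011-10-29.
November 2011 ends with Saturday 2011-11-26.
Last Saturday of December 2011: 2011-12-31.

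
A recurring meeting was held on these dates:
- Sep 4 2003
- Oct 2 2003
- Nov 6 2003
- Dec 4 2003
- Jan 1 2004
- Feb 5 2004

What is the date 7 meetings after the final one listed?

Sep 2 2004

These are Thursdays at 28- or 35-day spacing (28, 35, 28, 28, 35).
The pattern: 1st Thursday of the month.
1st Thursday of March 2004: Mar 4 2004.
1st Thursday of April 2004: Apr 1 2004.
1st Thursday of May 2004: May 6 2004.
1st Thursday of June 2004: Jun 3 2004.
July 2004 — 1st Thursday is Jul 1 2004.
1st Thursday of August 2004: Aug 5 2004.
September 2004 — 1st Thursday is Sep 2 2004.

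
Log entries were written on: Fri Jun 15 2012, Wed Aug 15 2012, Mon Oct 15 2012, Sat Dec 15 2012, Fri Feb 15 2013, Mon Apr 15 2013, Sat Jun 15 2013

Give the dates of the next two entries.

The day-of-month is always 15 (61, 61, 61, 62, 59, 61 days between events).
So this recurs on the 15th of every 2 months.
Next: August 2013 → Thu Aug 15 2013.
October 2013: Tue Oct 15 2013.

Thu Aug 15 2013, Tue Oct 15 2013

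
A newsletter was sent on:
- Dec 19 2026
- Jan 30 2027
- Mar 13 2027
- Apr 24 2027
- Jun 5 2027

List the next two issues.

Gaps between consecutive events: 42, 42, 42, 42 days — a constant 42-day interval.
Jun 5 2027 + 42 days = Jul 17 2027.
Jul 17 2027 + 42 days = Aug 28 2027.

Jul 17 2027, Aug 28 2027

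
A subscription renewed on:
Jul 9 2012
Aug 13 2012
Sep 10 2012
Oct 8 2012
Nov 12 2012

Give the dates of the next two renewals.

Dec 10 2012, Jan 14 2013

Gaps: 35, 28, 28, 35 days — a mix of 28 and 35. Every date is a Monday.
Each is the 2nd Monday of its month.
December 2012 — 2nd Monday is Dec 10 2012.
January 2013 — 2nd Monday is Jan 14 2013.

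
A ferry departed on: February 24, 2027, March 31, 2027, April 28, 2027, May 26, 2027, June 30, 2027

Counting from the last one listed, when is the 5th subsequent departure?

November 24, 2027

These are Wednesdays with 35, 28, 28, 35-day gaps.
Each is the final Wednesday of its month — March 31, 2027 is past the 28th, so '4th Wednesday' doesn't fit.
July 2027 ends with Wednesday July 28, 2027.
Last Wednesday of August 2027: August 25, 2027.
September 2027 ends with Wednesday September 29, 2027.
Last Wednesday of October 2027: October 27, 2027.
Last Wednesday of November 2027: November 24, 2027.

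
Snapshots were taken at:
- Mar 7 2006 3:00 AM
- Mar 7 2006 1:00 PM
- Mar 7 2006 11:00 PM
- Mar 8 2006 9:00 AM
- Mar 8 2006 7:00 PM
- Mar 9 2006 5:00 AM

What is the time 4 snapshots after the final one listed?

Mar 10 2006 9:00 PM

Spacing: 10, 10, 10, 10, 10 h — constant 10 h.
Mar 9 2006 5:00 AM + 10 h = Mar 9 2006 3:00 PM.
Mar 9 2006 3:00 PM + 10 h = Mar 10 2006 1:00 AM.
Mar 10 2006 1:00 AM + 10 h = Mar 10 2006 11:00 AM.
Mar 10 2006 11:00 AM + 10 h = Mar 10 2006 9:00 PM.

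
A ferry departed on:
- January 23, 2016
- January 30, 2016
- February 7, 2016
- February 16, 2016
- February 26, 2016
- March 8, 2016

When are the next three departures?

March 20, 2016; April 2, 2016; April 16, 2016

Intervals are 7, 8, 9, 10, 11 days — an arithmetic progression with common difference 1.
Next gap: 12 days. March 8, 2016 + 12 days = March 20, 2016.
Next gap: 13 days. March 20, 2016 + 13 days = April 2, 2016.
Next gap: 14 days. April 2, 2016 + 14 days = April 16, 2016.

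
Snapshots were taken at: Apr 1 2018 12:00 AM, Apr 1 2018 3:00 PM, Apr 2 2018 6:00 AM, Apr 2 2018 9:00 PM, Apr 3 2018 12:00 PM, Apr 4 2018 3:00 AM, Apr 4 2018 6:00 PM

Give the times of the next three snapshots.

The interval is a steady 15 hours (15, 15, 15, 15, 15, 15).
Apr 4 2018 6:00 PM + 15 h = Apr 5 2018 9:00 AM.
Apr 5 2018 9:00 AM + 15 h = Apr 6 2018 12:00 AM.
Apr 6 2018 12:00 AM + 15 h = Apr 6 2018 3:00 PM.

Apr 5 2018 9:00 AM, Apr 6 2018 12:00 AM, Apr 6 2018 3:00 PM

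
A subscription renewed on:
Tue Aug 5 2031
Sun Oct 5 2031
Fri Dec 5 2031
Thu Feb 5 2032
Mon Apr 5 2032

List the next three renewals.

Sat Jun 5 2032, Thu Aug 5 2032, Tue Oct 5 2032

The day-of-month is always 5 (61, 61, 62, 60 days between events).
So this recurs on the 5th of every 2 months.
Next: June 2032 → Sat Jun 5 2032.
August 2032: Thu Aug 5 2032.
Next: October 2032 → Tue Oct 5 2032.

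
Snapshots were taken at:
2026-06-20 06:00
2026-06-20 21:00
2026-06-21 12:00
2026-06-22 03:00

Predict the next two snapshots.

2026-06-22 18:00, 2026-06-23 09:00

The interval is a steady 15 hours (15, 15, 15).
2026-06-22 03:00 + 15 h = 2026-06-22 18:00.
2026-06-22 18:00 + 15 h = 2026-06-23 09:00.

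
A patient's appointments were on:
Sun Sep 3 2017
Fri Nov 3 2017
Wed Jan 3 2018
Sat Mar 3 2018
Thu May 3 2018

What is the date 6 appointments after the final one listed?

Fri May 3 2019

The day-of-month is always 3 (61, 61, 59, 61 days between events).
So this recurs on the 3rd of every 2 months.
July 2018: Tue Jul 3 2018.
September 2018: Mon Sep 3 2018.
Next: November 2018 → Sat Nov 3 2018.
Next: January 2019 → Thu Jan 3 2019.
March 2019: Sun Mar 3 2019.
May 2019: Fri May 3 2019.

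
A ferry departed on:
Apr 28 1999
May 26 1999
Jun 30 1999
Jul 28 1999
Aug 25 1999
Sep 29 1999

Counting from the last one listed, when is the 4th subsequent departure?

These are Wednesdays with 28, 35, 28, 28, 35-day gaps.
Each is the final Wednesday of its month — Jun 30 1999 is past the 28th, so '4th Wednesday' doesn't fit.
October 1999 ends with Wednesday Oct 27 1999.
November 1999 ends with Wednesday Nov 24 1999.
December 1999 ends with Wednesday Dec 29 1999.
Last Wednesday of January 2000: Jan 26 2000.

Jan 26 2000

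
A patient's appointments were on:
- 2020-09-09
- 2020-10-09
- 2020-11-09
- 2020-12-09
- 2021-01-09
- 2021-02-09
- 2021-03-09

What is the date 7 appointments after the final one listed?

2021-10-09

The day-of-month is always 9 (30, 31, 30, 31, 31, 28 days between events).
So this recurs on the 9th of each month.
April 2021: 2021-04-09.
May 2021: 2021-05-09.
June 2021: 2021-06-09.
July 2021: 2021-07-09.
August 2021: 2021-08-09.
September 2021: 2021-09-09.
Next: October 2021 → 2021-10-09.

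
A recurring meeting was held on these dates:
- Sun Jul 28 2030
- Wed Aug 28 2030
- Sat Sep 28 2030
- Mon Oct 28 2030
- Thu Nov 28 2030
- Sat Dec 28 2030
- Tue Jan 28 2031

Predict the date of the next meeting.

The day-of-month is always 28 (31, 31, 30, 31, 30, 31 days between events).
So this recurs on the 28th of each month.
Next: February 2031 → Fri Feb 28 2031.

Fri Feb 28 2031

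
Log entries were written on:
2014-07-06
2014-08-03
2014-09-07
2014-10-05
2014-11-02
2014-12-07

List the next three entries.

All dates are Sundays, 28, 35, 28, 28, 35 days apart.
Specifically, the 1st Sunday of each month.
January 2015 — 1st Sunday is 2015-01-04.
February 2015 — 1st Sunday is 2015-02-01.
March 2015 — 1st Sunday is 2015-03-01.

2015-01-04, 2015-02-01, 2015-03-01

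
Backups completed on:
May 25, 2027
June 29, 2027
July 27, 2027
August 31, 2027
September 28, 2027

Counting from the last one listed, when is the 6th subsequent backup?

These are Tuesdays with 35, 28, 35, 28-day gaps.
Each is the final Tuesday of its month — June 29, 2027 is past the 28th, so '4th Tuesday' doesn't fit.
October 2027 ends with Tuesday October 26, 2027.
Last Tuesday of November 2027: November 30, 2027.
December 2027 ends with Tuesday December 28, 2027.
Last Tuesday of January 2028: January 25, 2028.
Last Tuesday of February 2028: February 29, 2028.
March 2028 ends with Tuesday March 28, 2028.

March 28, 2028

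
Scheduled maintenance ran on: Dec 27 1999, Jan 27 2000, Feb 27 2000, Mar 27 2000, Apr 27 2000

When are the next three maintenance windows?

May 27 2000, Jun 27 2000, Jul 27 2000

The day-of-month is always 27 (31, 31, 29, 31 days between events).
So this recurs on the 27th of each month.
Next: May 2000 → May 27 2000.
June 2000: Jun 27 2000.
July 2000: Jul 27 2000.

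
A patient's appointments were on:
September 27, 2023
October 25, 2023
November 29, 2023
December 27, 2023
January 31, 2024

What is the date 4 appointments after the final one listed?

May 29, 2024

All Wednesdays; the gaps (28, 35, 28, 35) vary with month length.
This is the last Wednesday of each month.
February 2024 ends with Wednesday February 28, 2024.
March 2024 ends with Wednesday March 27, 2024.
April 2024 ends with Wednesday April 24, 2024.
Last Wednesday of May 2024: May 29, 2024.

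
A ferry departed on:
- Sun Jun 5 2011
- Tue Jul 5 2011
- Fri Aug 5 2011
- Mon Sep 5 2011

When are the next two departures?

Wed Oct 5 2011, Sat Nov 5 2011

The day-of-month is always 5 (30, 31, 31 days between events).
So this recurs on the 5th of each month.
Next: October 2011 → Wed Oct 5 2011.
November 2011: Sat Nov 5 2011.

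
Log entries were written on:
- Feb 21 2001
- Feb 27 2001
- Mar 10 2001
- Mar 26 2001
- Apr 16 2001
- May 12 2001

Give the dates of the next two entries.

Intervals are 6, 11, 16, 21, 26 days — an arithmetic progression with common difference 5.
Next gap: 31 days. May 12 2001 + 31 days = Jun 12 2001.
Next gap: 36 days. Jun 12 2001 + 36 days = Jul 18 2001.

Jun 12 2001, Jul 18 2001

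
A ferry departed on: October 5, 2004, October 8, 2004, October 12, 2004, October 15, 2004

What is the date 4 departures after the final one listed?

Every event lands on a Tuesday or Friday (gaps cycle 3, 4, 3).
So the schedule is: every Tuesday and Friday.
Next Tuesday: October 19, 2004.
The following Friday is October 22, 2004.
The following Tuesday is October 26, 2004.
Next Friday: October 29, 2004.

October 29, 2004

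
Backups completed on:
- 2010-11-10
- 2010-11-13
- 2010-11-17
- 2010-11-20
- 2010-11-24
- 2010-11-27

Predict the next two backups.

Gaps: 3, 4, 3, 4, 3 days — not constant, but cyclic with period 2.
The events fall on every Wednesday and Saturday.
The following Wednesday is 2010-12-01.
The following Saturday is 2010-12-04.

2010-12-01, 2010-12-04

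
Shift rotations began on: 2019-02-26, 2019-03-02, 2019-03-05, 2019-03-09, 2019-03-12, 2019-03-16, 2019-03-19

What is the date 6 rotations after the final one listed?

2019-04-09

Every event lands on a Tuesday or Saturday (gaps cycle 4, 3, 4, 3, 4, 3).
So the schedule is: every Tuesday and Saturday.
The following Saturday is 2019-03-23.
The following Tuesday is 2019-03-26.
The following Saturday is 2019-03-30.
Next Tuesday: 2019-04-02.
The following Saturday is 2019-04-06.
The following Tuesday is 2019-04-09.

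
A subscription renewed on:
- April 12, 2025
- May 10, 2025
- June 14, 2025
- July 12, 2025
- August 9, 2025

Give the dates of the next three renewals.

September 13, 2025; October 11, 2025; November 8, 2025

These are Saturdays at 28- or 35-day spacing (28, 35, 28, 28).
The pattern: 2nd Saturday of the month.
2nd Saturday of September 2025: September 13, 2025.
2nd Saturday of October 2025: October 11, 2025.
November 2025 — 2nd Saturday is November 8, 2025.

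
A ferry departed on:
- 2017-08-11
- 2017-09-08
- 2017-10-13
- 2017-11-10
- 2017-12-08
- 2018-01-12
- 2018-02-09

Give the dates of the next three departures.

These are Fridays at 28- or 35-day spacing (28, 35, 28, 28, 35, 28).
The pattern: 2nd Friday of the month.
March 2018 — 2nd Friday is 2018-03-09.
2nd Friday of April 2018: 2018-04-13.
2nd Friday of May 2018: 2018-05-11.

2018-03-09, 2018-04-13, 2018-05-11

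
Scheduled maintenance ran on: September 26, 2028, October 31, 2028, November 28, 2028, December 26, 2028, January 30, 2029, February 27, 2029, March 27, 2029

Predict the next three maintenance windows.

April 24, 2029; May 29, 2029; June 26, 2029

These are Tuesdays with 35, 28, 28, 35, 28, 28-day gaps.
Each is the final Tuesday of its month — October 31, 2028 is past the 28th, so '4th Tuesday' doesn't fit.
April 2029 ends with Tuesday April 24, 2029.
Last Tuesday of May 2029: May 29, 2029.
Last Tuesday of June 2029: June 26, 2029.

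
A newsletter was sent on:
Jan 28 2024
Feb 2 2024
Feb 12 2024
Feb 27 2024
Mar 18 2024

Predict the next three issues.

Apr 12 2024, May 12 2024, Jun 16 2024

The spacing grows by 5 each time: 5, 10, 15, 20 days.
Next gap: 25 days. Mar 18 2024 + 25 days = Apr 12 2024.
Next gap: 30 days. Apr 12 2024 + 30 days = May 12 2024.
Next gap: 35 days. May 12 2024 + 35 days = Jun 16 2024.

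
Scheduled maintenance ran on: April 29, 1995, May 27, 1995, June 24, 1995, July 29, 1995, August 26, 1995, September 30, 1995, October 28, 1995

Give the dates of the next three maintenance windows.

November 25, 1995; December 30, 1995; January 27, 1996

All Saturdays; the gaps (28, 28, 35, 28, 35, 28) vary with month length.
This is the last Saturday of each month.
November 1995 ends with Saturday November 25, 1995.
December 1995 ends with Saturday December 30, 1995.
January 1996 ends with Saturday January 27, 1996.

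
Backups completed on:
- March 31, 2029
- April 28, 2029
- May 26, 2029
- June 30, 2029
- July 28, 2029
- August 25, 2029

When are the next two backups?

All Saturdays; the gaps (28, 28, 35, 28, 28) vary with month length.
This is the last Saturday of each month.
September 2029 ends with Saturday September 29, 2029.
October 2029 ends with Saturday October 27, 2029.

September 29, 2029; October 27, 2029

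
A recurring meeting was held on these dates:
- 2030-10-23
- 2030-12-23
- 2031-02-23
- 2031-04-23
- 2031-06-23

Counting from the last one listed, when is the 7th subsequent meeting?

2032-08-23

The day-of-month is always 23 (61, 62, 59, 61 days between events).
So this recurs on the 23rd of every 2 months.
Next: August 2031 → 2031-08-23.
October 2031: 2031-10-23.
Next: December 2031 → 2031-12-23.
Next: February 2032 → 2032-02-23.
April 2032: 2032-04-23.
June 2032: 2032-06-23.
Next: August 2032 → 2032-08-23.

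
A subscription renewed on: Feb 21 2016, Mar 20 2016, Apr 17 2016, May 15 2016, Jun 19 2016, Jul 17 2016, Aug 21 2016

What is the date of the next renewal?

Sep 18 2016

Gaps: 28, 28, 28, 35, 28, 35 days — a mix of 28 and 35. Every date is a Sunday.
Each is the 3rd Sunday of its month.
3rd Sunday of September 2016: Sep 18 2016.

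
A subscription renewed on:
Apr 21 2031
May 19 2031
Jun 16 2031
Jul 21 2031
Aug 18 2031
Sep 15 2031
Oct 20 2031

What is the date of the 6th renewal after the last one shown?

Apr 19 2032

All dates are Mondays, 28, 28, 35, 28, 28, 35 days apart.
Specifically, the 3rd Monday of each month.
3rd Monday of November 2031: Nov 17 2031.
December 2031 — 3rd Monday is Dec 15 2031.
January 2032 — 3rd Monday is Jan 19 2032.
3rd Monday of February 2032: Feb 16 2032.
3rd Monday of March 2032: Mar 15 2032.
April 2032 — 3rd Monday is Apr 19 2032.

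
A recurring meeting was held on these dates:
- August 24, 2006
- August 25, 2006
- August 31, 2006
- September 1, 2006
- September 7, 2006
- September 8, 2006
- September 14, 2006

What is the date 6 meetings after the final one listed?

The gap pattern 1, 6, 1, 6, 1, 6 repeats every 2 events.
These are the Thursdays and Fridays of each week.
The following Friday is September 15, 2006.
The following Thursday is September 21, 2006.
Next Friday: September 22, 2006.
The following Thursday is September 28, 2006.
The following Friday is September 29, 2006.
The following Thursday is October 5, 2006.

October 5, 2006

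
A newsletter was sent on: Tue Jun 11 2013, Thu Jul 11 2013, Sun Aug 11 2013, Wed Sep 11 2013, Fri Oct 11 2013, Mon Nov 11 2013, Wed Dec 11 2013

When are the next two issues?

Each date is the 11th; the gaps (30, 31, 31, 30, 31, 30) track the month lengths.
The rule is the 11th of each month.
Next: January 2014 → Sat Jan 11 2014.
Next: February 2014 → Tue Feb 11 2014.

Sat Jan 11 2014, Tue Feb 11 2014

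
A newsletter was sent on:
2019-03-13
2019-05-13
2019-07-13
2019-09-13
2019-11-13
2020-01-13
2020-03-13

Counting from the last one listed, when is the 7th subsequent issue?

Each date is the 13th; the gaps (61, 61, 62, 61, 61, 60) track the month lengths.
The rule is the 13th of every 2 months.
May 2020: 2020-05-13.
July 2020: 2020-07-13.
Next: September 2020 → 2020-09-13.
Next: November 2020 → 2020-11-13.
January 2021: 2021-01-13.
Next: March 2021 → 2021-03-13.
Next: May 2021 → 2021-05-13.

2021-05-13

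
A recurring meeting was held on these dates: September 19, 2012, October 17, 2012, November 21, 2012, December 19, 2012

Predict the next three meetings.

January 16, 2013; February 20, 2013; March 20, 2013

Gaps: 28, 35, 28 days — a mix of 28 and 35. Every date is a Wednesday.
Each is the 3rd Wednesday of its month.
January 2013 — 3rd Wednesday is January 16, 2013.
3rd Wednesday of February 2013: February 20, 2013.
3rd Wednesday of March 2013: March 20, 2013.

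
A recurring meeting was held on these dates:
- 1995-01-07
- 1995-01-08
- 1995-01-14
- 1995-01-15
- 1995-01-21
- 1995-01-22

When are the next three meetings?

Gaps: 1, 6, 1, 6, 1 days — not constant, but cyclic with period 2.
The events fall on every Saturday and Sunday.
Next Saturday: 1995-01-28.
The following Sunday is 1995-01-29.
Next Saturday: 1995-02-04.

1995-01-28, 1995-01-29, 1995-02-04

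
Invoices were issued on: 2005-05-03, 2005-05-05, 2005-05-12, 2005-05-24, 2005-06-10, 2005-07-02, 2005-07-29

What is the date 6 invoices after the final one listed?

2006-04-22

Gaps: 2, 7, 12, 17, 22, 27 days — each gap is 5 larger than the previous one.
Next gap: 32 days. 2005-07-29 + 32 days = 2005-08-30.
Next gap: 37 days. 2005-08-30 + 37 days = 2005-10-06.
Next gap: 42 days. 2005-10-06 + 42 days = 2005-11-17.
Next gap: 47 days. 2005-11-17 + 47 days = 2006-01-03.
Next gap: 52 days. 2006-01-03 + 52 days = 2006-02-24.
Next gap: 57 days. 2006-02-24 + 57 days = 2006-04-22.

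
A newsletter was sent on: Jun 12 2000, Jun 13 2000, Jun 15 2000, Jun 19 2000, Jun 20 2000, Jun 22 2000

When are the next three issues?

Jun 26 2000, Jun 27 2000, Jun 29 2000

The gap pattern 1, 2, 4, 1, 2 repeats every 3 events.
These are the Mondays, Tuesdays and Thursdays of each week.
The following Monday is Jun 26 2000.
Next Tuesday: Jun 27 2000.
Next Thursday: Jun 29 2000.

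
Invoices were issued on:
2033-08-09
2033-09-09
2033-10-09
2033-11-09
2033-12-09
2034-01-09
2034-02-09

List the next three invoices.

2034-03-09, 2034-04-09, 2034-05-09

The day-of-month is always 9 (31, 30, 31, 30, 31, 31 days between events).
So this recurs on the 9th of each month.
Next: March 2034 → 2034-03-09.
Next: April 2034 → 2034-04-09.
Next: May 2034 → 2034-05-09.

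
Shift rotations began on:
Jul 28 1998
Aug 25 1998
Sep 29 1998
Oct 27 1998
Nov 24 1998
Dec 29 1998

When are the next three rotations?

All Tuesdays; the gaps (28, 35, 28, 28, 35) vary with month length.
This is the last Tuesday of each month.
Last Tuesday of January 1999: Jan 26 1999.
Last Tuesday of February 1999: Feb 23 1999.
Last Tuesday of March 1999: Mar 30 1999.

Jan 26 1999, Feb 23 1999, Mar 30 1999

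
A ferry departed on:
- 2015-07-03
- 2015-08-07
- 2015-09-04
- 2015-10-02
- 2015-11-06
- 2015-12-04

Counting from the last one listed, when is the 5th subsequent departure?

All dates are Fridays, 35, 28, 28, 35, 28 days apart.
Specifically, the 1st Friday of each month.
January 2016 — 1st Friday is 2016-01-01.
1st Friday of February 2016: 2016-02-05.
1st Friday of March 2016: 2016-03-04.
April 2016 — 1st Friday is 2016-04-01.
1st Friday of May 2016: 2016-05-06.

2016-05-06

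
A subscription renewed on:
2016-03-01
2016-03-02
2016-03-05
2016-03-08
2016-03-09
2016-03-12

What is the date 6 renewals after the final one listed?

Every event lands on a Tuesday or Wednesday or Saturday (gaps cycle 1, 3, 3, 1, 3).
So the schedule is: every Tuesday, Wednesday and Saturday.
The following Tuesday is 2016-03-15.
The following Wednesday is 2016-03-16.
Next Saturday: 2016-03-19.
The following Tuesday is 2016-03-22.
Next Wednesday: 2016-03-23.
The following Saturday is 2016-03-26.

2016-03-26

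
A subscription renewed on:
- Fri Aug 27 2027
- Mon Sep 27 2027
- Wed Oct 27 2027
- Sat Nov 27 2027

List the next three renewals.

Mon Dec 27 2027, Thu Jan 27 2028, Sun Feb 27 2028

The day-of-month is always 27 (31, 30, 31 days between events).
So this recurs on the 27th of each month.
December 2027: Mon Dec 27 2027.
Next: January 2028 → Thu Jan 27 2028.
Next: February 2028 → Sun Feb 27 2028.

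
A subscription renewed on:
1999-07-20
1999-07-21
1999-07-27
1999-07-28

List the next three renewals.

1999-08-03, 1999-08-04, 1999-08-10

The gap pattern 1, 6, 1 repeats every 2 events.
These are the Tuesdays and Wednesdays of each week.
The following Tuesday is 1999-08-03.
The following Wednesday is 1999-08-04.
Next Tuesday: 1999-08-10.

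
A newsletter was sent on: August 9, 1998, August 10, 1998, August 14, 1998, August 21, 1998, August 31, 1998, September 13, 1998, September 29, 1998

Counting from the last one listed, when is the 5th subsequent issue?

Intervals are 1, 4, 7, 10, 13, 16 days — an arithmetic progression with common difference 3.
Next gap: 19 days. September 29, 1998 + 19 days = October 18, 1998.
Next gap: 22 days. October 18, 1998 + 22 days = November 9, 1998.
Next gap: 25 days. November 9, 1998 + 25 days = December 4, 1998.
Next gap: 28 days. December 4, 1998 + 28 days = January 1, 1999.
Next gap: 31 days. January 1, 1999 + 31 days = February 1, 1999.

February 1, 1999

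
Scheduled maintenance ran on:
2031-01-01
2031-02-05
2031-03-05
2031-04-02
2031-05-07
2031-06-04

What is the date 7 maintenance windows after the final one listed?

All dates are Wednesdays, 35, 28, 28, 35, 28 days apart.
Specifically, the 1st Wednesday of each month.
July 2031 — 1st Wednesday is 2031-07-02.
1st Wednesday of August 2031: 2031-08-06.
September 2031 — 1st Wednesday is 2031-09-03.
October 2031 — 1st Wednesday is 2031-10-01.
1st Wednesday of November 2031: 2031-11-05.
1st Wednesday of December 2031: 2031-12-03.
1st Wednesday of January 2032: 2032-01-07.

2032-01-07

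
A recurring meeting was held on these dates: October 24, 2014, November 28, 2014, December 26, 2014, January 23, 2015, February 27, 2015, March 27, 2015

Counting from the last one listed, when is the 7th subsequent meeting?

These are Fridays at 28- or 35-day spacing (35, 28, 28, 35, 28).
The pattern: 4th Friday of the month.
4th Friday of April 2015: April 24, 2015.
May 2015 — 4th Friday is May 22, 2015.
4th Friday of June 2015: June 26, 2015.
4th Friday of July 2015: July 24, 2015.
4th Friday of August 2015: August 28, 2015.
September 2015 — 4th Friday is September 25, 2015.
4th Friday of October 2015: October 23, 2015.

October 23, 2015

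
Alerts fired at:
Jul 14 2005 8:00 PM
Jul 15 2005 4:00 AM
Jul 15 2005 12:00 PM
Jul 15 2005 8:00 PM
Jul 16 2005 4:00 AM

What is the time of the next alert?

The interval is a steady 8 hours (8, 8, 8, 8).
Jul 16 2005 4:00 AM + 8 h = Jul 16 2005 12:00 PM.

Jul 16 2005 12:00 PM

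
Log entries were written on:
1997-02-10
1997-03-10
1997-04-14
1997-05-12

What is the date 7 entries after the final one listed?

1997-12-08

These are Mondays at 28- or 35-day spacing (28, 35, 28).
The pattern: 2nd Monday of the month.
2nd Monday of June 1997: 1997-06-09.
2nd Monday of July 1997: 1997-07-14.
2nd Monday of August 1997: 1997-08-11.
September 1997 — 2nd Monday is 1997-09-08.
2nd Monday of October 1997: 1997-10-13.
2nd Monday of November 1997: 1997-11-10.
December 1997 — 2nd Monday is 1997-12-08.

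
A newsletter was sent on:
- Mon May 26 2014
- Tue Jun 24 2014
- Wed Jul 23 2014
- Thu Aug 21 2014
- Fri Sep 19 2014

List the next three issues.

The spacing is 29, 29, 29, 29 days — always 29 days.
Fri Sep 19 2014 + 29 days = Sat Oct 18 2014.
Sat Oct 18 2014 + 29 days = Sun Nov 16 2014.
Sun Nov 16 2014 + 29 days = Mon Dec 15 2014.

Sat Oct 18 2014, Sun Nov 16 2014, Mon Dec 15 2014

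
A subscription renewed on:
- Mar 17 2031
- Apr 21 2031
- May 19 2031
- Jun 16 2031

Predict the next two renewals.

Jul 21 2031, Aug 18 2031

Gaps: 35, 28, 28 days — a mix of 28 and 35. Every date is a Monday.
Each is the 3rd Monday of its month.
July 2031 — 3rd Monday is Jul 21 2031.
3rd Monday of August 2031: Aug 18 2031.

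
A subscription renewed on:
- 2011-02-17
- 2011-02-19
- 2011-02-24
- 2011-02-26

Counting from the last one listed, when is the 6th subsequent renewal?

2011-03-19

Every event lands on a Thursday or Saturday (gaps cycle 2, 5, 2).
So the schedule is: every Thursday and Saturday.
The following Thursday is 2011-03-03.
Next Saturday: 2011-03-05.
Next Thursday: 2011-03-10.
Next Saturday: 2011-03-12.
The following Thursday is 2011-03-17.
The following Saturday is 2011-03-19.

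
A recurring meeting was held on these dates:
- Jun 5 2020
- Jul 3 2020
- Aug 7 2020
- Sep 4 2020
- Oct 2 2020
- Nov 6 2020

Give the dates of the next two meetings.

Gaps: 28, 35, 28, 28, 35 days — a mix of 28 and 35. Every date is a Friday.
Each is the 1st Friday of its month.
December 2020 — 1st Friday is Dec 4 2020.
January 2021 — 1st Friday is Jan 1 2021.

Dec 4 2020, Jan 1 2021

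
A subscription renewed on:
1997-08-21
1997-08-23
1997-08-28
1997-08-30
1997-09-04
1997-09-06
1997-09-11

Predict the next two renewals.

1997-09-13, 1997-09-18

Gaps: 2, 5, 2, 5, 2, 5 days — not constant, but cyclic with period 2.
The events fall on every Thursday and Saturday.
The following Saturday is 1997-09-13.
Next Thursday: 1997-09-18.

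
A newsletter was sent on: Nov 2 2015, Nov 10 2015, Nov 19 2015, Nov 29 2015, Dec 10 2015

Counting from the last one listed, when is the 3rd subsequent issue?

The spacing grows by 1 each time: 8, 9, 10, 11 days.
Next gap: 12 days. Dec 10 2015 + 12 days = Dec 22 2015.
Next gap: 13 days. Dec 22 2015 + 13 days = Jan 4 2016.
Next gap: 14 days. Jan 4 2016 + 14 days = Jan 18 2016.

Jan 18 2016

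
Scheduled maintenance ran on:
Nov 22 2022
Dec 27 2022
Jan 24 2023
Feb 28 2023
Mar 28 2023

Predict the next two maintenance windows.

Gaps: 35, 28, 35, 28 days — a mix of 28 and 35. Every date is a Tuesday.
Each is the 4th Tuesday of its month.
April 2023 — 4th Tuesday is Apr 25 2023.
May 2023 — 4th Tuesday is May 23 2023.

Apr 25 2023, May 23 2023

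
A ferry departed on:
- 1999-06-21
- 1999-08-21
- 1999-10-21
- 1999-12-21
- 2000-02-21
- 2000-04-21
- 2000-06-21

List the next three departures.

2000-08-21, 2000-10-21, 2000-12-21

Gaps: 61, 61, 61, 62, 60, 61 days — not constant. Every event is on the 21st of the month.
Pattern: the 21st of every 2 months.
August 2000: 2000-08-21.
October 2000: 2000-10-21.
December 2000: 2000-12-21.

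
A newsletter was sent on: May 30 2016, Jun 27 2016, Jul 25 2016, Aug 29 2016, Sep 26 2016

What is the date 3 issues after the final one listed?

Every date is a Monday; gaps 28, 28, 35, 28 days.
Each is the last Monday of its month (at least one falls on the 29th or later, ruling out '4th Monday').
Last Monday of October 2016: Oct 31 2016.
November 2016 ends with Monday Nov 28 2016.
Last Monday of December 2016: Dec 26 2016.

Dec 26 2016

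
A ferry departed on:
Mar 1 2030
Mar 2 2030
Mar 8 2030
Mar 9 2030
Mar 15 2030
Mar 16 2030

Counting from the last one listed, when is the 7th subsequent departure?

Gaps: 1, 6, 1, 6, 1 days — not constant, but cyclic with period 2.
The events fall on every Friday and Saturday.
Next Friday: Mar 22 2030.
The following Saturday is Mar 23 2030.
The following Friday is Mar 29 2030.
Next Saturday: Mar 30 2030.
Next Friday: Apr 5 2030.
The following Saturday is Apr 6 2030.
Next Friday: Apr 12 2030.

Apr 12 2030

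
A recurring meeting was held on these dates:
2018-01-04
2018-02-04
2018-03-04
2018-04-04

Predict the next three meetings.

Gaps: 31, 28, 31 days — not constant. Every event is on the 4th of the month.
Pattern: the 4th of each month.
May 2018: 2018-05-04.
June 2018: 2018-06-04.
Next: July 2018 → 2018-07-04.

2018-05-04, 2018-06-04, 2018-07-04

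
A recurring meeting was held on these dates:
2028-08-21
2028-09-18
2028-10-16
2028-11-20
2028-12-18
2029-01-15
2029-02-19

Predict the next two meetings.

All dates are Mondays, 28, 28, 35, 28, 28, 35 days apart.
Specifically, the 3rd Monday of each month.
March 2029 — 3rd Monday is 2029-03-19.
3rd Monday of April 2029: 2029-04-16.

2029-03-19, 2029-04-16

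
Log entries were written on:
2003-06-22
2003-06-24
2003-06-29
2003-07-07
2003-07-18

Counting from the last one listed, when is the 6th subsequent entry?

2003-11-24

The spacing grows by 3 each time: 2, 5, 8, 11 days.
Next gap: 14 days. 2003-07-18 + 14 days = 2003-08-01.
Next gap: 17 days. 2003-08-01 + 17 days = 2003-08-18.
Next gap: 20 days. 2003-08-18 + 20 days = 2003-09-07.
Next gap: 23 days. 2003-09-07 + 23 days = 2003-09-30.
Next gap: 26 days. 2003-09-30 + 26 days = 2003-10-26.
Next gap: 29 days. 2003-10-26 + 29 days = 2003-11-24.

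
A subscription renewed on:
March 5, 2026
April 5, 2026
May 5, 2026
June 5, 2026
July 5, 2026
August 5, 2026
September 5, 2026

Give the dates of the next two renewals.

October 5, 2026; November 5, 2026

The day-of-month is always 5 (31, 30, 31, 30, 31, 31 days between events).
So this recurs on the 5th of each month.
Next: October 2026 → October 5, 2026.
November 2026: November 5, 2026.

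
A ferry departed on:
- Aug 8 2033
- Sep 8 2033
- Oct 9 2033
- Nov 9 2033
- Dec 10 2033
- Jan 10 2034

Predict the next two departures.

Feb 10 2034, Mar 13 2034

Every event comes 31 days after the last (31, 31, 31, 31, 31).
Jan 10 2034 + 31 days = Feb 10 2034.
Feb 10 2034 + 31 days = Mar 13 2034.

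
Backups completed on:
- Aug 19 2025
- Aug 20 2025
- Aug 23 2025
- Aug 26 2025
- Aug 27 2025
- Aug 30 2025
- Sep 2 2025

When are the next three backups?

Sep 3 2025, Sep 6 2025, Sep 9 2025

Every event lands on a Tuesday or Wednesday or Saturday (gaps cycle 1, 3, 3, 1, 3, 3).
So the schedule is: every Tuesday, Wednesday and Saturday.
Next Wednesday: Sep 3 2025.
Next Saturday: Sep 6 2025.
Next Tuesday: Sep 9 2025.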